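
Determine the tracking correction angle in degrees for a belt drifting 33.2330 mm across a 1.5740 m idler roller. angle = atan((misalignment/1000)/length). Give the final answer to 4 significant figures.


misalign_m = 33.2330 / 1000 = 0.033233 m
angle = atan(0.033233 / 1.5740)
angle = 1.210 deg


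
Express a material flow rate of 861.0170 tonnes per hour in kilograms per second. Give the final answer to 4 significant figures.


m_dot = 861.0170 * 1000 / 3600
m_dot = 239.2 kg/s


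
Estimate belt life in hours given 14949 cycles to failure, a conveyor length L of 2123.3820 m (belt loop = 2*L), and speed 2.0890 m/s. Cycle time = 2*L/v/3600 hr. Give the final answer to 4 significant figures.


cycle_time = 2 * 2123.3820 / 2.0890 / 3600 = 0.564699 hr
life = 14949 * 0.564699 = 8442 hours


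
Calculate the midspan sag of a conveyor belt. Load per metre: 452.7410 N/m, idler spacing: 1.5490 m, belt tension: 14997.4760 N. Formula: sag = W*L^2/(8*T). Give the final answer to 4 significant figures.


sag = 452.7410 * 1.5490^2 / (8 * 14997.4760)
sag = 0.009054 m


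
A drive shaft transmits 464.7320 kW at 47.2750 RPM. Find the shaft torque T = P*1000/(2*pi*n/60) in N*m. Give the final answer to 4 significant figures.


omega = 2*pi*47.2750/60 = 4.95063 rad/s
T = 464.7320*1000 / 4.95063
T = 93870 N*m


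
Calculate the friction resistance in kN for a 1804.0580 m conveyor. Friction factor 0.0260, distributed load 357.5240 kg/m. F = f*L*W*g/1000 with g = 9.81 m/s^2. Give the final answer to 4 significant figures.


F = 0.0260 * 1804.0580 * 357.5240 * 9.81 / 1000
F = 164.5 kN


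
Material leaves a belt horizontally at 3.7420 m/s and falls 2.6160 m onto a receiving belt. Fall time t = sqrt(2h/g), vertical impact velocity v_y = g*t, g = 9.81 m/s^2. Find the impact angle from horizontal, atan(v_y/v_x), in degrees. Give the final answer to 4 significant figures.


t = sqrt(2*2.6160/9.81) = 0.730297 s
v_y = 9.81 * 0.730297 = 7.16421 m/s
angle = atan(7.16421 / 3.7420) = 62.42 deg


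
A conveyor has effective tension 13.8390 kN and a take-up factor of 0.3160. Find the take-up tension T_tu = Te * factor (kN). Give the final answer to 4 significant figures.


T_tu = 13.8390 * 0.3160
T_tu = 4.373 kN


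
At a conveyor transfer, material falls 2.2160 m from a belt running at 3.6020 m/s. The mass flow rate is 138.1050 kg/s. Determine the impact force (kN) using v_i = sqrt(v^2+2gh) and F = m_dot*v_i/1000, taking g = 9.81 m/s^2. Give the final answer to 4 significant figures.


v_i = sqrt(3.6020^2 + 2*9.81*2.2160) = 7.51348 m/s
F = 138.1050 * 7.51348 / 1000
F = 1.038 kN


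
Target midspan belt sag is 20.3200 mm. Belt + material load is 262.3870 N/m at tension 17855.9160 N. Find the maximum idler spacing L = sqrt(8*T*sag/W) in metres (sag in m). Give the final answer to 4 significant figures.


sag = 20.3200/1000 = 0.020320 m
L = sqrt(8 * 17855.9160 * 0.020320 / 262.3870)
L = 3.326 m


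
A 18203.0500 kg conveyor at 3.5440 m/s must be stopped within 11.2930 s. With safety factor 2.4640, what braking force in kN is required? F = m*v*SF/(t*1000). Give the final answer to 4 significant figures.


F = 18203.0500 * 3.5440 / 11.2930 * 2.4640 / 1000
F = 14.08 kN


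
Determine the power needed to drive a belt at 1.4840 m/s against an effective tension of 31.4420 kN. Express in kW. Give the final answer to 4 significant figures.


P = Te * v = 31.4420 * 1.4840
P = 46.66 kW


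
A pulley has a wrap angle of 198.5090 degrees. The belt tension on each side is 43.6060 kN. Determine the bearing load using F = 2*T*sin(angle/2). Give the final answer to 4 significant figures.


F = 2 * 43.6060 * sin(198.5090/2 deg)
F = 86.08 kN


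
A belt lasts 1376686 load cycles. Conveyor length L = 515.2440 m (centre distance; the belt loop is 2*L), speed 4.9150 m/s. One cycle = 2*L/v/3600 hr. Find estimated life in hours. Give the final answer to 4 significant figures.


cycle_time = 2 * 515.2440 / 4.9150 / 3600 = 0.0582394 hr
life = 1376686 * 0.0582394 = 80180 hours


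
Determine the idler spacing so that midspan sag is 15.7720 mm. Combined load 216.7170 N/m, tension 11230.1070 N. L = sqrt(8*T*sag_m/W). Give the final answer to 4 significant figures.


sag = 15.7720/1000 = 0.015772 m
L = sqrt(8 * 11230.1070 * 0.015772 / 216.7170)
L = 2.557 m


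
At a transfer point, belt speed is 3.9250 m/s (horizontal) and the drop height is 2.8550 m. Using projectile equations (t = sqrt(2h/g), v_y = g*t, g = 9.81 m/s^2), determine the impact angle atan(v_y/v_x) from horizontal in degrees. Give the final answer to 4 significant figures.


t = sqrt(2*2.8550/9.81) = 0.762928 s
v_y = 9.81 * 0.762928 = 7.48432 m/s
angle = atan(7.48432 / 3.9250) = 62.33 deg


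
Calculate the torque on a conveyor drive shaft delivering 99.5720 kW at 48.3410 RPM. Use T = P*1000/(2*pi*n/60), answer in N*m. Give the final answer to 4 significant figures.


omega = 2*pi*48.3410/60 = 5.06226 rad/s
T = 99.5720*1000 / 5.06226
T = 19670 N*m


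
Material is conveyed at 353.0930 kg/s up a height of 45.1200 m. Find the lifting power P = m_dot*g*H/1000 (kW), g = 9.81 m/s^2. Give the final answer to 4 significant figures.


P = 353.0930 * 9.81 * 45.1200 / 1000
P = 156.3 kW


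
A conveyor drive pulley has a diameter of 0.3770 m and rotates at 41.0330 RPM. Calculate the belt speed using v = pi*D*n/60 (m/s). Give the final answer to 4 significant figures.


v = pi * 0.3770 * 41.0330 / 60
v = 0.8100 m/s


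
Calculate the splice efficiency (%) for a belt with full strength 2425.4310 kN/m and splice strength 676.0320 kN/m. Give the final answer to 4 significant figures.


Eff = 676.0320 / 2425.4310 * 100
Eff = 27.87 %


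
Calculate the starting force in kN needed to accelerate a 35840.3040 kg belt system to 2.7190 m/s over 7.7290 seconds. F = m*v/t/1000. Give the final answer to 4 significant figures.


F = 35840.3040 * 2.7190 / 7.7290 / 1000
F = 12.61 kN


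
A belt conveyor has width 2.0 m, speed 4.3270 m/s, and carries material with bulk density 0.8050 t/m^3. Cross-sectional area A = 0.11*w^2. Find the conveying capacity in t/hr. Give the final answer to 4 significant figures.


A = 0.11 * 2.0^2 = 0.44 m^2
C = 0.44 * 4.3270 * 0.8050 * 3600
C = 5517 t/hr


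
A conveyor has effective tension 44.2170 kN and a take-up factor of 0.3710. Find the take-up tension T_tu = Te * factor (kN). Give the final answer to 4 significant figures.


T_tu = 44.2170 * 0.3710
T_tu = 16.40 kN


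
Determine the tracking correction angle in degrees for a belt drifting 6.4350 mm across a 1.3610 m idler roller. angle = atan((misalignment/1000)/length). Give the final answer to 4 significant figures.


misalign_m = 6.4350 / 1000 = 0.006435 m
angle = atan(0.006435 / 1.3610)
angle = 0.2709 deg


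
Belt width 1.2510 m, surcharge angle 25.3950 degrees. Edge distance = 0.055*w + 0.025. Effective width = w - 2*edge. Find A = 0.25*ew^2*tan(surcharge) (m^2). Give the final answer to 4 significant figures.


edge = 0.055*1.2510 + 0.025 = 0.093805 m
ew = 1.2510 - 2*0.093805 = 1.06339 m
A = 0.25 * 1.06339^2 * tan(25.3950 deg)
A = 0.1342 m^2


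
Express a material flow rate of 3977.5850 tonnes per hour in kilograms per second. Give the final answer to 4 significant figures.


m_dot = 3977.5850 * 1000 / 3600
m_dot = 1105 kg/s


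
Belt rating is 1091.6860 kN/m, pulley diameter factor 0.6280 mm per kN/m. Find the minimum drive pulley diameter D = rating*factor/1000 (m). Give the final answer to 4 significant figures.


D = 1091.6860 * 0.6280 / 1000
D = 0.6856 m


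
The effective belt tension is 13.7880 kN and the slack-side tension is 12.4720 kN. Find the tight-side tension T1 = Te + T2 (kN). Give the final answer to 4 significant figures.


T1 = Te + T2 = 13.7880 + 12.4720
T1 = 26.26 kN


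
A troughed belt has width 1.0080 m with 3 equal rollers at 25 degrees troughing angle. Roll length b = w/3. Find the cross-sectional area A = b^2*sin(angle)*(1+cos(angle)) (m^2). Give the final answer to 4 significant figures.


b = 1.0080/3 = 0.336 m
A = 0.336^2 * sin(25 deg) * (1 + cos(25 deg))
A = 0.09095 m^2


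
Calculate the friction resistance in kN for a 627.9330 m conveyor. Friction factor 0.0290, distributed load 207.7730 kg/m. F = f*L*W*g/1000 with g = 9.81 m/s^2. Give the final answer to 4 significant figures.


F = 0.0290 * 627.9330 * 207.7730 * 9.81 / 1000
F = 37.12 kN


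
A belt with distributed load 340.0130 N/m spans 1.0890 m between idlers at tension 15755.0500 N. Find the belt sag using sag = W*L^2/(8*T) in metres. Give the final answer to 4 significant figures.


sag = 340.0130 * 1.0890^2 / (8 * 15755.0500)
sag = 0.003199 m


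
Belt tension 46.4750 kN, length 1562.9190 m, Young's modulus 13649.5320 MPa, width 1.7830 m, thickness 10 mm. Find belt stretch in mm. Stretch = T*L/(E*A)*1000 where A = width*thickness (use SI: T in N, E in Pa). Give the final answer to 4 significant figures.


A = 1.7830 * 0.01 = 0.01783 m^2
Stretch = 46.4750*1000 * 1562.9190 / (13649.5320e6 * 0.01783) * 1000
Stretch = 298.5 mm


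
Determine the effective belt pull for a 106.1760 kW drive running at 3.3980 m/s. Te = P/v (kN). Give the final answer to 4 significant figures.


Te = P / v = 106.1760 / 3.3980
Te = 31.25 kN


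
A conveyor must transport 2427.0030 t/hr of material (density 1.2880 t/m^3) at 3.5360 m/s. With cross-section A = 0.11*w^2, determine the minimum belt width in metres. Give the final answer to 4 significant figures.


A_req = 2427.0030 / (3.5360 * 1.2880 * 3600) = 0.148027 m^2
w = sqrt(0.148027 / 0.11)
w = 1.160 m


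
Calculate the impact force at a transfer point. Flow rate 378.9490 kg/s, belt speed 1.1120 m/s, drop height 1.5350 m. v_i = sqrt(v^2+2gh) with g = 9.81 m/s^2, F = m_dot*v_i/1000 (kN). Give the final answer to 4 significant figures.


v_i = sqrt(1.1120^2 + 2*9.81*1.5350) = 5.5994 m/s
F = 378.9490 * 5.5994 / 1000
F = 2.122 kN


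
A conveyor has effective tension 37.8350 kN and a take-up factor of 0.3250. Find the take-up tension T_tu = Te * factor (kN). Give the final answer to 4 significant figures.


T_tu = 37.8350 * 0.3250
T_tu = 12.30 kN


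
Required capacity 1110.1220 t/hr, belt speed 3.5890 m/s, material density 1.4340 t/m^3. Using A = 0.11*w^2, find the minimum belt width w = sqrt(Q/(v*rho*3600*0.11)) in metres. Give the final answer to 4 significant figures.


A_req = 1110.1220 / (3.5890 * 1.4340 * 3600) = 0.0599164 m^2
w = sqrt(0.0599164 / 0.11)
w = 0.7380 m


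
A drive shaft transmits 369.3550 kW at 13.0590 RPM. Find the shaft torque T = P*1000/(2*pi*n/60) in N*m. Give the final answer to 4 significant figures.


omega = 2*pi*13.0590/60 = 1.36754 rad/s
T = 369.3550*1000 / 1.36754
T = 270100 N*m


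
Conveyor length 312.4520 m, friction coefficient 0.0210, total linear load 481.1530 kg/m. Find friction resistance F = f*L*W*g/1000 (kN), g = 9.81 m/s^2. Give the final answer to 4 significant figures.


F = 0.0210 * 312.4520 * 481.1530 * 9.81 / 1000
F = 30.97 kN


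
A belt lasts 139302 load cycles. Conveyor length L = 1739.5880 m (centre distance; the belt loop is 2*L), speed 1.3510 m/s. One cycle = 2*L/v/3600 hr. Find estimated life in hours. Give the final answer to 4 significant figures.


cycle_time = 2 * 1739.5880 / 1.3510 / 3600 = 0.71535 hr
life = 139302 * 0.71535 = 99650 hours


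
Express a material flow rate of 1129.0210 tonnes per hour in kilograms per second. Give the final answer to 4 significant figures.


m_dot = 1129.0210 * 1000 / 3600
m_dot = 313.6 kg/s


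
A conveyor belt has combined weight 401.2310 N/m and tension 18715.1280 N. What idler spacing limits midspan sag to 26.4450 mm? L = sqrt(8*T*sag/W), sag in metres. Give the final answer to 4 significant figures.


sag = 26.4450/1000 = 0.026445 m
L = sqrt(8 * 18715.1280 * 0.026445 / 401.2310)
L = 3.141 m


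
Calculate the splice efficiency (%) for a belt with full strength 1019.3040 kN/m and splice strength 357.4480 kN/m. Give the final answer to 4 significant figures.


Eff = 357.4480 / 1019.3040 * 100
Eff = 35.07 %


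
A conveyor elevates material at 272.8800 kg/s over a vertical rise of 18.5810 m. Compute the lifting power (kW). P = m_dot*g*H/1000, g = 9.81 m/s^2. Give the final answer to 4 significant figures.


P = 272.8800 * 9.81 * 18.5810 / 1000
P = 49.74 kW


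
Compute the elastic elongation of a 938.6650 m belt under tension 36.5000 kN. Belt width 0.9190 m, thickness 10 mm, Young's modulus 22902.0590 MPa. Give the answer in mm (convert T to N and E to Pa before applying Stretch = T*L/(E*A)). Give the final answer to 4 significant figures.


A = 0.9190 * 0.01 = 0.00919 m^2
Stretch = 36.5000*1000 * 938.6650 / (22902.0590e6 * 0.00919) * 1000
Stretch = 162.8 mm


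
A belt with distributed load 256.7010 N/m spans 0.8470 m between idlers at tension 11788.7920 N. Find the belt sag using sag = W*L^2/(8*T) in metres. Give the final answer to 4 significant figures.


sag = 256.7010 * 0.8470^2 / (8 * 11788.7920)
sag = 0.001953 m


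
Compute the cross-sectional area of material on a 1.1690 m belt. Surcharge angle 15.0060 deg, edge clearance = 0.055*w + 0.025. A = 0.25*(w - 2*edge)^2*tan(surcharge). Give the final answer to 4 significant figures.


edge = 0.055*1.1690 + 0.025 = 0.089295 m
ew = 1.1690 - 2*0.089295 = 0.99041 m
A = 0.25 * 0.99041^2 * tan(15.0060 deg)
A = 0.06574 m^2


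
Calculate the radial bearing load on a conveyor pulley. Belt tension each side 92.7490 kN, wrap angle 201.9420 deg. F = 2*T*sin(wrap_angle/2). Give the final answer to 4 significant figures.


F = 2 * 92.7490 * sin(201.9420/2 deg)
F = 182.1 kN


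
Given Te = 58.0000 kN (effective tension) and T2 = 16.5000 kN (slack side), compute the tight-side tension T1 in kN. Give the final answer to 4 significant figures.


T1 = Te + T2 = 58.0000 + 16.5000
T1 = 74.50 kN


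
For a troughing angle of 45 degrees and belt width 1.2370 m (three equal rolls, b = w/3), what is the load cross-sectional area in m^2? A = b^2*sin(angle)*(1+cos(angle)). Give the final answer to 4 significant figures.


b = 1.2370/3 = 0.412333 m
A = 0.412333^2 * sin(45 deg) * (1 + cos(45 deg))
A = 0.2052 m^2


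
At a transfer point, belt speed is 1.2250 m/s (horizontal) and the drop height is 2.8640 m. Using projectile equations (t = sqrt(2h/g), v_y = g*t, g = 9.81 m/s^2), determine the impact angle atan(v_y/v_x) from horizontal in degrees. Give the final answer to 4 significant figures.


t = sqrt(2*2.8640/9.81) = 0.76413 s
v_y = 9.81 * 0.76413 = 7.49612 m/s
angle = atan(7.49612 / 1.2250) = 80.72 deg


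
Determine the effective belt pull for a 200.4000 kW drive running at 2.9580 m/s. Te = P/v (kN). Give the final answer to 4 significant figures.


Te = P / v = 200.4000 / 2.9580
Te = 67.75 kN


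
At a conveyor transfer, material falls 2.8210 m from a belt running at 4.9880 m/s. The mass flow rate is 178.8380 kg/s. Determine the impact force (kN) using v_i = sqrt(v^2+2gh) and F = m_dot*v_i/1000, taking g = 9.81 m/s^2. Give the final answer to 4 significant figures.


v_i = sqrt(4.9880^2 + 2*9.81*2.8210) = 8.95702 m/s
F = 178.8380 * 8.95702 / 1000
F = 1.602 kN


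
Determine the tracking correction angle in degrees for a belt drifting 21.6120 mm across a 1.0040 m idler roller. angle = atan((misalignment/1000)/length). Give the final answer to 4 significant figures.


misalign_m = 21.6120 / 1000 = 0.021612 m
angle = atan(0.021612 / 1.0040)
angle = 1.233 deg


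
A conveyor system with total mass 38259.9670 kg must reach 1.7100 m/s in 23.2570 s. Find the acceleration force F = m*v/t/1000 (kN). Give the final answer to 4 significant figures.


F = 38259.9670 * 1.7100 / 23.2570 / 1000
F = 2.813 kN


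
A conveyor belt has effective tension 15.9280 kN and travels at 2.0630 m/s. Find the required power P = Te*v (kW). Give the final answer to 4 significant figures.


P = Te * v = 15.9280 * 2.0630
P = 32.86 kW


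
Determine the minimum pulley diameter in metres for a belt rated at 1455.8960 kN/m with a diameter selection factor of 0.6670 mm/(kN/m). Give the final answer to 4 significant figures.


D = 1455.8960 * 0.6670 / 1000
D = 0.9711 m


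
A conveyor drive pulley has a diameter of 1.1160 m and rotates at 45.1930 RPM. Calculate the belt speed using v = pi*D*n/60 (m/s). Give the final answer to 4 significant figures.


v = pi * 1.1160 * 45.1930 / 60
v = 2.641 m/s


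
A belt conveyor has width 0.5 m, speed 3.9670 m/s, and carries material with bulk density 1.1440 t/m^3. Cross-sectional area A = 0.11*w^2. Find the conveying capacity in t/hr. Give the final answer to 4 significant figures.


A = 0.11 * 0.5^2 = 0.0275 m^2
C = 0.0275 * 3.9670 * 1.1440 * 3600
C = 449.3 t/hr


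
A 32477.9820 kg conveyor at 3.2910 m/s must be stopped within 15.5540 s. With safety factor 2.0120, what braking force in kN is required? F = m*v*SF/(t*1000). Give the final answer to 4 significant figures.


F = 32477.9820 * 3.2910 / 15.5540 * 2.0120 / 1000
F = 13.83 kN


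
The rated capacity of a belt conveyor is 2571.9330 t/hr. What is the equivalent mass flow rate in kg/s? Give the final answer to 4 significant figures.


m_dot = 2571.9330 * 1000 / 3600
m_dot = 714.4 kg/s


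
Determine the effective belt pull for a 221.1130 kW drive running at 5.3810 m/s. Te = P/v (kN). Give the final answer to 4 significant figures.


Te = P / v = 221.1130 / 5.3810
Te = 41.09 kN


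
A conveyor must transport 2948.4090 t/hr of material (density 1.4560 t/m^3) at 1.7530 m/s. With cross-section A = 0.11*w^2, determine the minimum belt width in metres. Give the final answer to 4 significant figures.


A_req = 2948.4090 / (1.7530 * 1.4560 * 3600) = 0.320879 m^2
w = sqrt(0.320879 / 0.11)
w = 1.708 m


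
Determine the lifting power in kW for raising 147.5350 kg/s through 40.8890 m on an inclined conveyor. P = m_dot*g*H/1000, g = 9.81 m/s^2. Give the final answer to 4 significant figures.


P = 147.5350 * 9.81 * 40.8890 / 1000
P = 59.18 kW


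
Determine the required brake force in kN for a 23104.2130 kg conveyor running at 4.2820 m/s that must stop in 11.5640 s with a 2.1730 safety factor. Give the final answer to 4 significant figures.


F = 23104.2130 * 4.2820 / 11.5640 * 2.1730 / 1000
F = 18.59 kN


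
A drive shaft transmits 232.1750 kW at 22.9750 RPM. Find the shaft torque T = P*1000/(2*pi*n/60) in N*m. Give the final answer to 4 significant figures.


omega = 2*pi*22.9750/60 = 2.40594 rad/s
T = 232.1750*1000 / 2.40594
T = 96500 N*m


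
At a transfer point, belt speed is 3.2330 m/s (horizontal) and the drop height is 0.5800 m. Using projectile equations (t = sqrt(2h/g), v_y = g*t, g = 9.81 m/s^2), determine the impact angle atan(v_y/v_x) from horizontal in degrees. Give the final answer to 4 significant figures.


t = sqrt(2*0.5800/9.81) = 0.34387 s
v_y = 9.81 * 0.34387 = 3.37336 m/s
angle = atan(3.37336 / 3.2330) = 46.22 deg


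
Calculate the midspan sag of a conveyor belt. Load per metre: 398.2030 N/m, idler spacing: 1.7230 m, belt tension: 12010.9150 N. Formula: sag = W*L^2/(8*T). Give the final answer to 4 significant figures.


sag = 398.2030 * 1.7230^2 / (8 * 12010.9150)
sag = 0.01230 m


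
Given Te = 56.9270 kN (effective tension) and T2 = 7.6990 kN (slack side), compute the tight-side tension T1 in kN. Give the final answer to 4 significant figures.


T1 = Te + T2 = 56.9270 + 7.6990
T1 = 64.63 kN


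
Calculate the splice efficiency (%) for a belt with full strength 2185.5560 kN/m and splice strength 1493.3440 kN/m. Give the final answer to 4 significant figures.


Eff = 1493.3440 / 2185.5560 * 100
Eff = 68.33 %


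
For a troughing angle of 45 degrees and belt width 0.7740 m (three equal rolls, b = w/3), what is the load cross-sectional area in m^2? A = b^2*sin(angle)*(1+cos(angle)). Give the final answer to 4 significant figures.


b = 0.7740/3 = 0.258 m
A = 0.258^2 * sin(45 deg) * (1 + cos(45 deg))
A = 0.08035 m^2


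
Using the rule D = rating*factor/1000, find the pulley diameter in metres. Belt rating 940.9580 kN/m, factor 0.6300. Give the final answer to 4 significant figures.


D = 940.9580 * 0.6300 / 1000
D = 0.5928 m


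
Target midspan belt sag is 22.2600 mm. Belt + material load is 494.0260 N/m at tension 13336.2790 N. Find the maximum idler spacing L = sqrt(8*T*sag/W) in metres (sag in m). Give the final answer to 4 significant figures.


sag = 22.2600/1000 = 0.022260 m
L = sqrt(8 * 13336.2790 * 0.022260 / 494.0260)
L = 2.193 m


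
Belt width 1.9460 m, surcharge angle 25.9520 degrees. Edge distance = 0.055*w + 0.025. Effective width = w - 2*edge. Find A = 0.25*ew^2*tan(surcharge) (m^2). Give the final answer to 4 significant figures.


edge = 0.055*1.9460 + 0.025 = 0.13203 m
ew = 1.9460 - 2*0.13203 = 1.68194 m
A = 0.25 * 1.68194^2 * tan(25.9520 deg)
A = 0.3442 m^2


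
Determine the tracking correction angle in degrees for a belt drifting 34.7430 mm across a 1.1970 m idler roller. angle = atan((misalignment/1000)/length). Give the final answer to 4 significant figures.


misalign_m = 34.7430 / 1000 = 0.034743 m
angle = atan(0.034743 / 1.1970)
angle = 1.663 deg


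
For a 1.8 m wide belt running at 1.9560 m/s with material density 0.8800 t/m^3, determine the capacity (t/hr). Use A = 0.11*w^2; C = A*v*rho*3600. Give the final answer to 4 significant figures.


A = 0.11 * 1.8^2 = 0.3564 m^2
C = 0.3564 * 1.9560 * 0.8800 * 3600
C = 2208 t/hr


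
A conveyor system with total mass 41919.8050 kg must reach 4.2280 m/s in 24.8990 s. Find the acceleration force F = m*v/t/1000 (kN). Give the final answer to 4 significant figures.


F = 41919.8050 * 4.2280 / 24.8990 / 1000
F = 7.118 kN


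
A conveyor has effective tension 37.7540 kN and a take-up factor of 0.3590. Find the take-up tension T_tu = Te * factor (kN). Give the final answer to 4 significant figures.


T_tu = 37.7540 * 0.3590
T_tu = 13.55 kN


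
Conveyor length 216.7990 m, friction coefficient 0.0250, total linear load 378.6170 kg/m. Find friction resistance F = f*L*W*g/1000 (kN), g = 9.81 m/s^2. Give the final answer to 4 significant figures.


F = 0.0250 * 216.7990 * 378.6170 * 9.81 / 1000
F = 20.13 kN


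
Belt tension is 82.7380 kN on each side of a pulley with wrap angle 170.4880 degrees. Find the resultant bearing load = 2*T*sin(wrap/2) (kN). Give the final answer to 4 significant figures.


F = 2 * 82.7380 * sin(170.4880/2 deg)
F = 164.9 kN


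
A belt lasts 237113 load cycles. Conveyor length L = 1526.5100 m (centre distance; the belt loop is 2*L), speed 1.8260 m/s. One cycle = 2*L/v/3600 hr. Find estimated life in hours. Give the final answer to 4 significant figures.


cycle_time = 2 * 1526.5100 / 1.8260 / 3600 = 0.464437 hr
life = 237113 * 0.464437 = 110100 hours


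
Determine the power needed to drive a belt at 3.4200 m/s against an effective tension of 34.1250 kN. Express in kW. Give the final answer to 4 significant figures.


P = Te * v = 34.1250 * 3.4200
P = 116.7 kW


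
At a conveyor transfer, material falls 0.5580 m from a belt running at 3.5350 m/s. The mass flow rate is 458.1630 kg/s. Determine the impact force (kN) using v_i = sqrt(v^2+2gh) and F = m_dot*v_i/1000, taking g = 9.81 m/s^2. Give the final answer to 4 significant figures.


v_i = sqrt(3.5350^2 + 2*9.81*0.5580) = 4.84192 m/s
F = 458.1630 * 4.84192 / 1000
F = 2.218 kN


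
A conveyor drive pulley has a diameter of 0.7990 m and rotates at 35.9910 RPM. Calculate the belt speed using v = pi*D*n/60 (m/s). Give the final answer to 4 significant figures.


v = pi * 0.7990 * 35.9910 / 60
v = 1.506 m/s


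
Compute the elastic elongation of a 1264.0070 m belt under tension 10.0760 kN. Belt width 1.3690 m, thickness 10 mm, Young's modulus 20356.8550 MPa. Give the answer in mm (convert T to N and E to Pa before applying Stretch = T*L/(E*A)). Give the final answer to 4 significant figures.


A = 1.3690 * 0.01 = 0.01369 m^2
Stretch = 10.0760*1000 * 1264.0070 / (20356.8550e6 * 0.01369) * 1000
Stretch = 45.70 mm


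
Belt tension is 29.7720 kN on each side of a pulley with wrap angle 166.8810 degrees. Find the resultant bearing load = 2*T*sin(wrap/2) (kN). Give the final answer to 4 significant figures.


F = 2 * 29.7720 * sin(166.8810/2 deg)
F = 59.15 kN


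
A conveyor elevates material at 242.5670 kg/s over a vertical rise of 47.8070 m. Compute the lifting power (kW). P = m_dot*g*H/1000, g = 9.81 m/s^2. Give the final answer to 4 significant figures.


P = 242.5670 * 9.81 * 47.8070 / 1000
P = 113.8 kW


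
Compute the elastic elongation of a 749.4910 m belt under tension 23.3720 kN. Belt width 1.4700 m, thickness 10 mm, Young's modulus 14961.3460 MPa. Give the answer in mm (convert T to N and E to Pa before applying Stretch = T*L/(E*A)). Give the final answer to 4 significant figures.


A = 1.4700 * 0.01 = 0.01470 m^2
Stretch = 23.3720*1000 * 749.4910 / (14961.3460e6 * 0.01470) * 1000
Stretch = 79.65 mm


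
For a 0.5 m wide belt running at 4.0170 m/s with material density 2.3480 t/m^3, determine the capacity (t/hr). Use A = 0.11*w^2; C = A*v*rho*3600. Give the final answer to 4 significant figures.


A = 0.11 * 0.5^2 = 0.0275 m^2
C = 0.0275 * 4.0170 * 2.3480 * 3600
C = 933.8 t/hr


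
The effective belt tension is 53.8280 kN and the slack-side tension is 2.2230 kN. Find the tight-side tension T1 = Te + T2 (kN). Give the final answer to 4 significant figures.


T1 = Te + T2 = 53.8280 + 2.2230
T1 = 56.05 kN


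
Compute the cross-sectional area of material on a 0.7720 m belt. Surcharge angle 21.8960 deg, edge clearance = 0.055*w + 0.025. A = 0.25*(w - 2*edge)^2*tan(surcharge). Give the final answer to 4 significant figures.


edge = 0.055*0.7720 + 0.025 = 0.06746 m
ew = 0.7720 - 2*0.06746 = 0.63708 m
A = 0.25 * 0.63708^2 * tan(21.8960 deg)
A = 0.04078 m^2


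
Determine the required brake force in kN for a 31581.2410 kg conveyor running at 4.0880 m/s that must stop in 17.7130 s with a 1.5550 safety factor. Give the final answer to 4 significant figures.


F = 31581.2410 * 4.0880 / 17.7130 * 1.5550 / 1000
F = 11.33 kN


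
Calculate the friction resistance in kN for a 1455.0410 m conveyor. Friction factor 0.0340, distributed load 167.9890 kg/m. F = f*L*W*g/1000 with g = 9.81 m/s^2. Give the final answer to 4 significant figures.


F = 0.0340 * 1455.0410 * 167.9890 * 9.81 / 1000
F = 81.53 kN


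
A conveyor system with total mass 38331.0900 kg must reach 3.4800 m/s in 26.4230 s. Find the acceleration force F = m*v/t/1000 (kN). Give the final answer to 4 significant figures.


F = 38331.0900 * 3.4800 / 26.4230 / 1000
F = 5.048 kN


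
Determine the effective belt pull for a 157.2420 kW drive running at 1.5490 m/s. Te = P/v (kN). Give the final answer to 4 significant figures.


Te = P / v = 157.2420 / 1.5490
Te = 101.5 kN


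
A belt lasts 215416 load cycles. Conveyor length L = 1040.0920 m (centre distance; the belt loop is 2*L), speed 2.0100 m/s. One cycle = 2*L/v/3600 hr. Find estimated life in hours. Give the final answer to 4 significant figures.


cycle_time = 2 * 1040.0920 / 2.0100 / 3600 = 0.287477 hr
life = 215416 * 0.287477 = 61930 hours


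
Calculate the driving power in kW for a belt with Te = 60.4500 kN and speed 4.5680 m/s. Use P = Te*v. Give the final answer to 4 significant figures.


P = Te * v = 60.4500 * 4.5680
P = 276.1 kW


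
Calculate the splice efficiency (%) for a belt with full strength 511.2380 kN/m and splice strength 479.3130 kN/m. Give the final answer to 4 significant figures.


Eff = 479.3130 / 511.2380 * 100
Eff = 93.76 %


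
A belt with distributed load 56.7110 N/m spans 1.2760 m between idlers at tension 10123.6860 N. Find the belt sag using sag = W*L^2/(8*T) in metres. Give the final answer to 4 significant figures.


sag = 56.7110 * 1.2760^2 / (8 * 10123.6860)
sag = 0.001140 m


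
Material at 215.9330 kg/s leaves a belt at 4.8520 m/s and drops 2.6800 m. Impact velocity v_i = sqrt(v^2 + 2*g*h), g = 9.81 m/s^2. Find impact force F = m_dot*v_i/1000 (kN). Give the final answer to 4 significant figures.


v_i = sqrt(4.8520^2 + 2*9.81*2.6800) = 8.72488 m/s
F = 215.9330 * 8.72488 / 1000
F = 1.884 kN


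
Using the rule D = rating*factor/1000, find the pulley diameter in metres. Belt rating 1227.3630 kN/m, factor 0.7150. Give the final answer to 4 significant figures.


D = 1227.3630 * 0.7150 / 1000
D = 0.8776 m


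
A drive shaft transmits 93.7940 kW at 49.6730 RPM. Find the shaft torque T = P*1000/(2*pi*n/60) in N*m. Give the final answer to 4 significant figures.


omega = 2*pi*49.6730/60 = 5.20174 rad/s
T = 93.7940*1000 / 5.20174
T = 18030 N*m


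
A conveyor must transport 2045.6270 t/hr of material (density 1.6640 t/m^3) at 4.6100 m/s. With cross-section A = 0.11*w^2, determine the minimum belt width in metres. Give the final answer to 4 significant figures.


A_req = 2045.6270 / (4.6100 * 1.6640 * 3600) = 0.0740747 m^2
w = sqrt(0.0740747 / 0.11)
w = 0.8206 m


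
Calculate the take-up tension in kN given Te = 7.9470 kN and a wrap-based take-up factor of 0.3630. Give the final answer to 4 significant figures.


T_tu = 7.9470 * 0.3630
T_tu = 2.885 kN


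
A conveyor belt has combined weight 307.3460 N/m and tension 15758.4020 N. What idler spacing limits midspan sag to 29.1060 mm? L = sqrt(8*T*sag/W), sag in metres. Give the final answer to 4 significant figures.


sag = 29.1060/1000 = 0.029106 m
L = sqrt(8 * 15758.4020 * 0.029106 / 307.3460)
L = 3.455 m


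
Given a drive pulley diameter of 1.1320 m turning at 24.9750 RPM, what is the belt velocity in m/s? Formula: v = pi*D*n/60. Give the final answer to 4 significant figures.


v = pi * 1.1320 * 24.9750 / 60
v = 1.480 m/s


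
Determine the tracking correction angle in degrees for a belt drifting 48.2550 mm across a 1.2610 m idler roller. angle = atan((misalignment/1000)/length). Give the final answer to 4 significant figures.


misalign_m = 48.2550 / 1000 = 0.048255 m
angle = atan(0.048255 / 1.2610)
angle = 2.191 deg


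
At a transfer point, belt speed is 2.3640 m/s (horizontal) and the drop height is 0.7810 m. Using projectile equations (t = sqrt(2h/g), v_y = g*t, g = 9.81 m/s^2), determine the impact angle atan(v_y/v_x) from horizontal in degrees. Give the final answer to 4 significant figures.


t = sqrt(2*0.7810/9.81) = 0.39903 s
v_y = 9.81 * 0.39903 = 3.91448 m/s
angle = atan(3.91448 / 2.3640) = 58.87 deg


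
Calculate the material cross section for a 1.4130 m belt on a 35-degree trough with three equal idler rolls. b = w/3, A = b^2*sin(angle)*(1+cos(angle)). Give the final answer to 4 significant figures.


b = 1.4130/3 = 0.471 m
A = 0.471^2 * sin(35 deg) * (1 + cos(35 deg))
A = 0.2315 m^2


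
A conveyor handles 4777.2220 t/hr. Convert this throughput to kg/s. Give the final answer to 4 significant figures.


m_dot = 4777.2220 * 1000 / 3600
m_dot = 1327 kg/s


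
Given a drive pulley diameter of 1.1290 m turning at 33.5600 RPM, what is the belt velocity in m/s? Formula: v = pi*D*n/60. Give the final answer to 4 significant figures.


v = pi * 1.1290 * 33.5600 / 60
v = 1.984 m/s


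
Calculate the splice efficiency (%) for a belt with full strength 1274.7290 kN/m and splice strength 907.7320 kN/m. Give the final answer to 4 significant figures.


Eff = 907.7320 / 1274.7290 * 100
Eff = 71.21 %


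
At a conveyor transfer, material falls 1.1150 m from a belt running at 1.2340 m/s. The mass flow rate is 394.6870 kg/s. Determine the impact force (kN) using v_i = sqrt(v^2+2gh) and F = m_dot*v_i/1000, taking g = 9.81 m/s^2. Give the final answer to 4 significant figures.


v_i = sqrt(1.2340^2 + 2*9.81*1.1150) = 4.83726 m/s
F = 394.6870 * 4.83726 / 1000
F = 1.909 kN


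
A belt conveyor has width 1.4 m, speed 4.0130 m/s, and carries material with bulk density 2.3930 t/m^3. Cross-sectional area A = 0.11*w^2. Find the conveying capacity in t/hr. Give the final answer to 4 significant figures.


A = 0.11 * 1.4^2 = 0.2156 m^2
C = 0.2156 * 4.0130 * 2.3930 * 3600
C = 7454 t/hr


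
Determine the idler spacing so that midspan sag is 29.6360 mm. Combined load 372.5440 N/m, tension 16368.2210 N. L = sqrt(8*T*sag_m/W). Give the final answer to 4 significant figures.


sag = 29.6360/1000 = 0.029636 m
L = sqrt(8 * 16368.2210 * 0.029636 / 372.5440)
L = 3.228 m


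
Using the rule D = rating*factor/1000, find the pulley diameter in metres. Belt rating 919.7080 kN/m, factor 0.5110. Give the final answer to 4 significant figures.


D = 919.7080 * 0.5110 / 1000
D = 0.4700 m


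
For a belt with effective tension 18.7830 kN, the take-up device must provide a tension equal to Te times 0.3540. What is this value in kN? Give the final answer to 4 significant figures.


T_tu = 18.7830 * 0.3540
T_tu = 6.649 kN


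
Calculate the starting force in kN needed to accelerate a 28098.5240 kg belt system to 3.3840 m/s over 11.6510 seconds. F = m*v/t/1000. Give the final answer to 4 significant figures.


F = 28098.5240 * 3.3840 / 11.6510 / 1000
F = 8.161 kN


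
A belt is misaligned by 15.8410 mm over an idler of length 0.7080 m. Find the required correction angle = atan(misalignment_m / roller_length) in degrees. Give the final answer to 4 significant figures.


misalign_m = 15.8410 / 1000 = 0.015841 m
angle = atan(0.015841 / 0.7080)
angle = 1.282 deg


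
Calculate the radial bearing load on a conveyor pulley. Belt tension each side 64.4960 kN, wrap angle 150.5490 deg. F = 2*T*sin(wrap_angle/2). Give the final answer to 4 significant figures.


F = 2 * 64.4960 * sin(150.5490/2 deg)
F = 124.8 kN


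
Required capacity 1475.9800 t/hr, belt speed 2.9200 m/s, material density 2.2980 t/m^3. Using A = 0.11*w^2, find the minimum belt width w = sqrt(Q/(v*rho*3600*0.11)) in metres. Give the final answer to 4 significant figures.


A_req = 1475.9800 / (2.9200 * 2.2980 * 3600) = 0.0611005 m^2
w = sqrt(0.0611005 / 0.11)
w = 0.7453 m


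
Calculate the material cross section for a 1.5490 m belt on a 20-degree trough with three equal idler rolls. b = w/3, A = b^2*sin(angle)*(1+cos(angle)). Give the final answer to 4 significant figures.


b = 1.5490/3 = 0.516333 m
A = 0.516333^2 * sin(20 deg) * (1 + cos(20 deg))
A = 0.1769 m^2


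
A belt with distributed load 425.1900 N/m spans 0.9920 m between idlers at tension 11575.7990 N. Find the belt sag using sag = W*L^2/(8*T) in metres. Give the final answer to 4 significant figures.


sag = 425.1900 * 0.9920^2 / (8 * 11575.7990)
sag = 0.004518 m


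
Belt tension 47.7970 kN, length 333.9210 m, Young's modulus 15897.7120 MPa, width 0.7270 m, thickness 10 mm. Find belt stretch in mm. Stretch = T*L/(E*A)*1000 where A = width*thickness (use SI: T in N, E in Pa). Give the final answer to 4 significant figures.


A = 0.7270 * 0.01 = 0.00727 m^2
Stretch = 47.7970*1000 * 333.9210 / (15897.7120e6 * 0.00727) * 1000
Stretch = 138.1 mm


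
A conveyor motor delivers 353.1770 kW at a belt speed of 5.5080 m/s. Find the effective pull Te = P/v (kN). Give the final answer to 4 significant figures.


Te = P / v = 353.1770 / 5.5080
Te = 64.12 kN


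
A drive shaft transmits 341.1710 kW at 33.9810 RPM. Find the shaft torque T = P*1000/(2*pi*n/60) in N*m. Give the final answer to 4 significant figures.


omega = 2*pi*33.9810/60 = 3.55848 rad/s
T = 341.1710*1000 / 3.55848
T = 95880 N*m


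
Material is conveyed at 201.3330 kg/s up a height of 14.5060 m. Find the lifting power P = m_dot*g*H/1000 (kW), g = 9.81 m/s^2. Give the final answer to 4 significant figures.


P = 201.3330 * 9.81 * 14.5060 / 1000
P = 28.65 kW


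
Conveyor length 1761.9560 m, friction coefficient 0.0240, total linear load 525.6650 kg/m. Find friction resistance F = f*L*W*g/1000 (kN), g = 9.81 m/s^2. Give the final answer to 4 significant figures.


F = 0.0240 * 1761.9560 * 525.6650 * 9.81 / 1000
F = 218.1 kN


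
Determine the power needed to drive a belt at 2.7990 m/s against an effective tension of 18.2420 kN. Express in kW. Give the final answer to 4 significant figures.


P = Te * v = 18.2420 * 2.7990
P = 51.06 kW


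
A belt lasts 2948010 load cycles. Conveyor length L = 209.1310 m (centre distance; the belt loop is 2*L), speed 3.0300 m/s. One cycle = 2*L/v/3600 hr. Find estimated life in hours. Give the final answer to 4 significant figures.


cycle_time = 2 * 209.1310 / 3.0300 / 3600 = 0.0383445 hr
life = 2948010 * 0.0383445 = 113000 hours


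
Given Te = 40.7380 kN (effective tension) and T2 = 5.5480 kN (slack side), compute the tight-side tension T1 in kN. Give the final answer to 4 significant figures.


T1 = Te + T2 = 40.7380 + 5.5480
T1 = 46.29 kN


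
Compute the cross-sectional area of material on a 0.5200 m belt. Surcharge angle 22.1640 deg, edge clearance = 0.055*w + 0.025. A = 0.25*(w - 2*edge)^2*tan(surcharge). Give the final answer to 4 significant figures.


edge = 0.055*0.5200 + 0.025 = 0.0536 m
ew = 0.5200 - 2*0.0536 = 0.4128 m
A = 0.25 * 0.4128^2 * tan(22.1640 deg)
A = 0.01735 m^2


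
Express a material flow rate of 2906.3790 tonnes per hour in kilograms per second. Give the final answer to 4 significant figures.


m_dot = 2906.3790 * 1000 / 3600
m_dot = 807.3 kg/s


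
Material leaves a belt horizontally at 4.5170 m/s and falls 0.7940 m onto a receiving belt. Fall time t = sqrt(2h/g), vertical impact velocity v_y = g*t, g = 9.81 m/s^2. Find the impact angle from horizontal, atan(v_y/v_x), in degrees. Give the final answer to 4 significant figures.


t = sqrt(2*0.7940/9.81) = 0.402338 s
v_y = 9.81 * 0.402338 = 3.94694 m/s
angle = atan(3.94694 / 4.5170) = 41.15 deg


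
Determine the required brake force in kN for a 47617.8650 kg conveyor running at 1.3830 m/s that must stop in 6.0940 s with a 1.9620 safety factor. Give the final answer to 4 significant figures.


F = 47617.8650 * 1.3830 / 6.0940 * 1.9620 / 1000
F = 21.20 kN


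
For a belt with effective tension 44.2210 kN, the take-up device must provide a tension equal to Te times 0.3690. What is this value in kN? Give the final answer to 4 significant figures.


T_tu = 44.2210 * 0.3690
T_tu = 16.32 kN


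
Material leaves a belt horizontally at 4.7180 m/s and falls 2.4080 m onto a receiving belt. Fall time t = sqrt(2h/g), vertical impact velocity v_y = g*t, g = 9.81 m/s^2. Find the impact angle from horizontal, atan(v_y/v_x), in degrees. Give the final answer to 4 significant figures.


t = sqrt(2*2.4080/9.81) = 0.700662 s
v_y = 9.81 * 0.700662 = 6.87349 m/s
angle = atan(6.87349 / 4.7180) = 55.53 deg


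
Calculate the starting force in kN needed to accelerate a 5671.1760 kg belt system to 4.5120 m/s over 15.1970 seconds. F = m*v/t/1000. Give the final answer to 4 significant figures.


F = 5671.1760 * 4.5120 / 15.1970 / 1000
F = 1.684 kN


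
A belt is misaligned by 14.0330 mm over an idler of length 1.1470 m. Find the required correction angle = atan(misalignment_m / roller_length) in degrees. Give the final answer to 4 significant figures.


misalign_m = 14.0330 / 1000 = 0.014033 m
angle = atan(0.014033 / 1.1470)
angle = 0.7010 deg


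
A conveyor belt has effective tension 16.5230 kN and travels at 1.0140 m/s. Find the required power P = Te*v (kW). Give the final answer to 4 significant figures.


P = Te * v = 16.5230 * 1.0140
P = 16.75 kW


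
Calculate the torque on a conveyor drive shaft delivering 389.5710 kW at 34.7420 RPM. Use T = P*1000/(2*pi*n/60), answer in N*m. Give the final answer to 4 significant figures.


omega = 2*pi*34.7420/60 = 3.63817 rad/s
T = 389.5710*1000 / 3.63817
T = 107100 N*m


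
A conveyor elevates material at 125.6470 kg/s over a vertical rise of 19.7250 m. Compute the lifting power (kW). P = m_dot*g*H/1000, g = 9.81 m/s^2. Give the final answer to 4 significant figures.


P = 125.6470 * 9.81 * 19.7250 / 1000
P = 24.31 kW
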